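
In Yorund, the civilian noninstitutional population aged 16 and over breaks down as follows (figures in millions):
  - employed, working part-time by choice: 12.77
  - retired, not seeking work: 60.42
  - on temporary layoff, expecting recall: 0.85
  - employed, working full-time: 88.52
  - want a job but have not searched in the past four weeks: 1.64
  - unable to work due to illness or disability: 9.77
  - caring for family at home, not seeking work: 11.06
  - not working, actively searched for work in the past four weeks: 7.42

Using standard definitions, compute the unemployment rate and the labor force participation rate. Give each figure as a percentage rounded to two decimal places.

Unemployment rate ≈ 7.55%; labor force participation rate ≈ 56.93%.

Employed = 12.77 + 88.52 = 101.29 million.
Unemployed = 0.85 + 7.42 = 8.27 million (jobless and actively searching, or on temporary layoff).
Labor force = 101.29 + 8.27 = 109.56 million.
Not in labor force = 60.42 + 1.64 + 9.77 + 11.06 = 82.89 million (those not working and not actively searching are outside the labor force — including those who want a job but have given up searching).
Civilian working-age population = 109.56 + 82.89 = 192.45 million.
Unemployment rate = 8.27 / 109.56 = 7.55%.
Labor force participation rate = 109.56 / 192.45 = 56.93%.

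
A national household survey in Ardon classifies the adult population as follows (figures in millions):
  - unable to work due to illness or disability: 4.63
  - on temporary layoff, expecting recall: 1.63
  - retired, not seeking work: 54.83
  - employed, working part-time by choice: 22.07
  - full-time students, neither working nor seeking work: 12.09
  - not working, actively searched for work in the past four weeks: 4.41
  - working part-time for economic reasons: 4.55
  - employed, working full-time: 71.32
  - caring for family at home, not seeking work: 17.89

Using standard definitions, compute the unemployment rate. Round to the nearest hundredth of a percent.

Unemployment rate ≈ 5.81%.

Employed = 22.07 + 4.55 + 71.32 = 97.94 million (anyone who worked, including part-time for economic reasons, counts as employed).
Unemployed = 1.63 + 4.41 = 6.04 million (jobless and actively searching, or on temporary layoff).
Labor force = 97.94 + 6.04 = 103.98 million.
Unemployment rate = 6.04 / 103.98 = 5.81%.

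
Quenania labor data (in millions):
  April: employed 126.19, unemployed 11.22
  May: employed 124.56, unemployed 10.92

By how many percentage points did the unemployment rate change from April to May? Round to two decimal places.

April: labor force = 126.19 + 11.22 = 137.41; u = 11.22/137.41 = 8.17%.
May: labor force = 124.56 + 10.92 = 135.48; u = 10.92/135.48 = 8.06%.
Change = 8.06% − 8.17% = −0.11 pp.

The unemployment rate changed by −0.11 percentage points.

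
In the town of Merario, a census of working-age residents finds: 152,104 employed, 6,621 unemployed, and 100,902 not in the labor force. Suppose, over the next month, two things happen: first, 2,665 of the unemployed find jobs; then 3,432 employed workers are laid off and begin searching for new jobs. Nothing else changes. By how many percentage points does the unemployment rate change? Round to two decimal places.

The unemployment rate changes by +0.48 percentage points.

Initially, labor force = 152,104 + 6,621 = 158,725, so u = 6,621/158,725 = 4.17%.
After the first change, unemployed falls and employed rises by 2,665; labor force unchanged → E = 154,769, U = 3,956, labor force = 158,725.
After the second change, employed falls and unemployed rises by 3,432; labor force unchanged → E = 151,337, U = 7,388, labor force = 158,725.
New unemployment rate = 7,388 / 158,725 = 4.65%.
Change = 4.65% − 4.17% = +0.48 percentage points.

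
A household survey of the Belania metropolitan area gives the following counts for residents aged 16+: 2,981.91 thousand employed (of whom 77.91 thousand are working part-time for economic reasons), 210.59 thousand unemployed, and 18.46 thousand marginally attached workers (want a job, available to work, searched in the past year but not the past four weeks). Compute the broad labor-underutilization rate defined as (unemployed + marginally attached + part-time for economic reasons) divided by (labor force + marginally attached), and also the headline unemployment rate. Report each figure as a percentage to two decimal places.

Broad underutilization rate ≈ 9.56%; headline unemployment rate ≈ 6.60%.

Labor force = 2,981.91 + 210.59 = 3,192.50 thousand.
Numerator = 210.59 + 18.46 + 77.91 = 306.96 thousand.
Denominator = 3,192.50 + 18.46 = 3,210.96 thousand.
Broad rate = 306.96 / 3,210.96 = 9.56%.
Headline unemployment rate = 210.59 / 3,192.50 = 6.60%.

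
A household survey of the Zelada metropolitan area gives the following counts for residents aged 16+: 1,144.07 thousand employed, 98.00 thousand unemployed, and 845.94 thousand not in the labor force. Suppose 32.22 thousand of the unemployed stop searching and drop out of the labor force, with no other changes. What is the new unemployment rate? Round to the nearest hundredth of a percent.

New unemployment rate ≈ 5.44%.

Initially, labor force = 1,144.07 + 98.00 = 1,242.07 thousand, so u = 98.00/1,242.07 = 7.89%.
After the change, unemployed and labor force both fall by 32.22 → E = 1,144.07, U = 65.78, labor force = 1,209.85 thousand.
New unemployment rate = 65.78 / 1,209.85 = 5.44%.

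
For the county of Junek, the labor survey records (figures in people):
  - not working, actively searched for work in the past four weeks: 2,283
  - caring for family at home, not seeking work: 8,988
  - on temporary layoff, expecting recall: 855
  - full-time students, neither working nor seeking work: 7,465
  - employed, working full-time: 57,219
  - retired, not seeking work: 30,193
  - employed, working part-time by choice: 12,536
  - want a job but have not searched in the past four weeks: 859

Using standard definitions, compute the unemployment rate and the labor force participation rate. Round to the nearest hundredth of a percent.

Unemployment rate ≈ 4.30%; labor force participation rate ≈ 60.54%.

Employed = 57,219 + 12,536 = 69,755.
Unemployed = 2,283 + 855 = 3,138 (jobless and actively searching, or on temporary layoff).
Labor force = 69,755 + 3,138 = 72,893.
Not in labor force = 8,988 + 7,465 + 30,193 + 859 = 47,505 (those not working and not actively searching are outside the labor force — including those who want a job but have given up searching).
Civilian working-age population = 72,893 + 47,505 = 120,398.
Unemployment rate = 3,138 / 72,893 = 4.30%.
Labor force participation rate = 72,893 / 120,398 = 60.54%.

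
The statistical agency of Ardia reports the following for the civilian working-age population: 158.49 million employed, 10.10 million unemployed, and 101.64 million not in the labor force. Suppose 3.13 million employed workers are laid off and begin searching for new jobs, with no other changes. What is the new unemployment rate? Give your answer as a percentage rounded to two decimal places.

New unemployment rate ≈ 7.85%.

Initially, labor force = 158.49 + 10.10 = 168.59 million, so u = 10.10/168.59 = 5.99%.
After the change, employed falls and unemployed rises by 3.13; labor force unchanged → E = 155.36, U = 13.23, labor force = 168.59 million.
New unemployment rate = 13.23 / 168.59 = 7.85%.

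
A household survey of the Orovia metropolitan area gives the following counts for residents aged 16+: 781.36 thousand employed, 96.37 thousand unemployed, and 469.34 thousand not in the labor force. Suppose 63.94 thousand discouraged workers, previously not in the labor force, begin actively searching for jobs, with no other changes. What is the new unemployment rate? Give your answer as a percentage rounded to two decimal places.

Initially, labor force = 781.36 + 96.37 = 877.73 thousand, so u = 96.37/877.73 = 10.98%.
After the change, unemployed and labor force both rise by 63.94 → E = 781.36, U = 160.31, labor force = 941.67 thousand.
New unemployment rate = 160.31 / 941.67 = 17.02%.

New unemployment rate ≈ 17.02%.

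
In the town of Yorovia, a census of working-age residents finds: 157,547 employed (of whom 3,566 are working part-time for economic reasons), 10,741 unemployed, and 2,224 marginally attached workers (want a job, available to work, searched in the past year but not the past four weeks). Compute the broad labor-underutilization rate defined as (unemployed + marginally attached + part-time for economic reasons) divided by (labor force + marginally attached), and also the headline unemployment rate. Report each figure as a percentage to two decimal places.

Labor force = 157,547 + 10,741 = 168,288.
Numerator = 10,741 + 2,224 + 3,566 = 16,531.
Denominator = 168,288 + 2,224 = 170,512.
Broad rate = 16,531 / 170,512 = 9.69%.
Headline unemployment rate = 10,741 / 168,288 = 6.38%.

Broad underutilization rate ≈ 9.69%; headline unemployment rate ≈ 6.38%.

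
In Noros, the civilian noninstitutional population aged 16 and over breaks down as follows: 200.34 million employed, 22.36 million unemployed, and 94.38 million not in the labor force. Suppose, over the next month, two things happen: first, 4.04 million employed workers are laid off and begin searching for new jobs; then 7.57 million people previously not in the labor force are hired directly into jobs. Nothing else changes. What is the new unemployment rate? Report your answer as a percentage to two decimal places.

New unemployment rate ≈ 11.46%.

Initially, labor force = 200.34 + 22.36 = 222.70 million, so u = 22.36/222.70 = 10.04%.
After the first change, employed falls and unemployed rises by 4.04; labor force unchanged → E = 196.30, U = 26.40, labor force = 222.70 million.
After the second change, employed and labor force both rise by 7.57; unemployed unchanged → E = 203.87, U = 26.40, labor force = 230.27 million.
New unemployment rate = 26.40 / 230.27 = 11.46%.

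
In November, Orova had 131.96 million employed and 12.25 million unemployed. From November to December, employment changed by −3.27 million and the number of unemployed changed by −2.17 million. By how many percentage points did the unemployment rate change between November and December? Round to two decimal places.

The unemployment rate changed by −1.23 percentage points.

November: labor force = 131.96 + 12.25 = 144.21; u = 12.25/144.21 = 8.49%.
December: labor force = 128.69 + 10.08 = 138.77; u = 10.08/138.77 = 7.26%.
Change = 7.26% − 8.49% = −1.23 pp.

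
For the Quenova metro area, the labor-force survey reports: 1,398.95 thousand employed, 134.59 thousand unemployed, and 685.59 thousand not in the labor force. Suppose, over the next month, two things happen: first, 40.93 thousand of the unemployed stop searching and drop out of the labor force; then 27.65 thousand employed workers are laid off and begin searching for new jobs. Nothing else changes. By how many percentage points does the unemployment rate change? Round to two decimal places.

The unemployment rate changes by −0.65 percentage points.

Initially, labor force = 1,398.95 + 134.59 = 1,533.54 thousand, so u = 134.59/1,533.54 = 8.78%.
After the first change, unemployed and labor force both fall by 40.93 → E = 1,398.95, U = 93.66, labor force = 1,492.61 thousand.
After the second change, employed falls and unemployed rises by 27.65; labor force unchanged → E = 1,371.30, U = 121.31, labor force = 1,492.61 thousand.
New unemployment rate = 121.31 / 1,492.61 = 8.13%.
Change = 8.13% − 8.78% = −0.65 percentage points.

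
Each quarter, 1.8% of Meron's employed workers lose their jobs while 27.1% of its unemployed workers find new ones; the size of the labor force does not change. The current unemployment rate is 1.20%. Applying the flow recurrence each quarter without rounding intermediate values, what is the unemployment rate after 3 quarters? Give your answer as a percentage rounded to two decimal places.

Unemployment rate after three quarters ≈ 4.42%.

With a fixed labor force, u_{t+1} = u_t + s·(1−u_t) − f·u_t = u_t·(1−s−f) + s.
Here 1−s−f = 0.711 and s = 0.018.
u_1 = 0.012000 × 0.711 + 0.018 = 0.026532.
u_2 = 0.026532 × 0.711 + 0.018 = 0.036864.
u_3 = 0.036864 × 0.711 + 0.018 = 0.044210.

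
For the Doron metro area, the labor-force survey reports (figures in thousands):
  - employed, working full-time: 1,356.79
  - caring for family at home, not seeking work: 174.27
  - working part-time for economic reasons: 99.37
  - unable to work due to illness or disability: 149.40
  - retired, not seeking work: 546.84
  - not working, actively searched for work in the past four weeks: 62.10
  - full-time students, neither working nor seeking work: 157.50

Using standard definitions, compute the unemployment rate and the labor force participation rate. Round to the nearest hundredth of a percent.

Employed = 1,356.79 + 99.37 = 1,456.16 thousand (anyone who worked, including part-time for economic reasons, counts as employed).
Unemployed = 62.10 thousand.
Labor force = 1,456.16 + 62.10 = 1,518.26 thousand.
Not in labor force = 174.27 + 149.40 + 546.84 + 157.50 = 1,028.01 thousand (those not working and not actively searching are outside the labor force).
Civilian working-age population = 1,518.26 + 1,028.01 = 2,546.27 thousand.
Unemployment rate = 62.10 / 1,518.26 = 4.09%.
Labor force participation rate = 1,518.26 / 2,546.27 = 59.63%.

Unemployment rate ≈ 4.09%; labor force participation rate ≈ 59.63%.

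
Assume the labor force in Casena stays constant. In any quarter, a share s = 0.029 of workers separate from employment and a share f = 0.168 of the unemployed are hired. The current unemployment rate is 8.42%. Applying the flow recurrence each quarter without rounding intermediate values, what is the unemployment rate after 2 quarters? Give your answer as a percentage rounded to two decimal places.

With a fixed labor force, u_{t+1} = u_t + s·(1−u_t) − f·u_t = u_t·(1−s−f) + s.
Here 1−s−f = 0.803 and s = 0.029.
u_1 = 0.084200 × 0.803 + 0.029 = 0.096613.
u_2 = 0.096613 × 0.803 + 0.029 = 0.106580.

Unemployment rate after two quarters ≈ 10.66%.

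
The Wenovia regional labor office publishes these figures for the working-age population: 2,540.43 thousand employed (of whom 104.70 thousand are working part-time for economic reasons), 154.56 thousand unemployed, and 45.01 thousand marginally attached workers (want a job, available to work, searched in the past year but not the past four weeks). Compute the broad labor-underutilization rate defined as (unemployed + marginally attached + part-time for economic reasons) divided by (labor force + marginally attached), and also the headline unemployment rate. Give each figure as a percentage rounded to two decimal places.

Labor force = 2,540.43 + 154.56 = 2,694.99 thousand.
Numerator = 154.56 + 45.01 + 104.70 = 304.27 thousand.
Denominator = 2,694.99 + 45.01 = 2,740.00 thousand.
Broad rate = 304.27 / 2,740.00 = 11.10%.
Headline unemployment rate = 154.56 / 2,694.99 = 5.74%.

Broad underutilization rate ≈ 11.10%; headline unemployment rate ≈ 5.74%.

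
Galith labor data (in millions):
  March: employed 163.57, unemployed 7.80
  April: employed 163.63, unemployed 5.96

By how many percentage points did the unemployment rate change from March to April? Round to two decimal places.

The unemployment rate changed by −1.04 percentage points.

March: labor force = 163.57 + 7.80 = 171.37; u = 7.80/171.37 = 4.55%.
April: labor force = 163.63 + 5.96 = 169.59; u = 5.96/169.59 = 3.51%.
Change = 3.51% − 4.55% = −1.04 pp.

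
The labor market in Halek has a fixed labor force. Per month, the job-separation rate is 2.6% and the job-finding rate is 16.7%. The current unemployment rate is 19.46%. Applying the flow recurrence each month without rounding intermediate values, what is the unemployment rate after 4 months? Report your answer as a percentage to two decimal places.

With a fixed labor force, u_{t+1} = u_t + s·(1−u_t) − f·u_t = u_t·(1−s−f) + s.
Here 1−s−f = 0.807 and s = 0.026.
u_1 = 0.194600 × 0.807 + 0.026 = 0.183042.
u_2 = 0.183042 × 0.807 + 0.026 = 0.173715.
u_3 = 0.173715 × 0.807 + 0.026 = 0.166188.
u_4 = 0.166188 × 0.807 + 0.026 = 0.160114.

Unemployment rate after four months ≈ 16.01%.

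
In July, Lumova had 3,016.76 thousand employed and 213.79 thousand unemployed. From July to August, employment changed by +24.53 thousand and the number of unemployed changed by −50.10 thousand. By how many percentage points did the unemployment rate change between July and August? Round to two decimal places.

The unemployment rate changed by −1.51 percentage points.

July: labor force = 3,016.76 + 213.79 = 3,230.55; u = 213.79/3,230.55 = 6.62%.
August: labor force = 3,041.29 + 163.69 = 3,204.98; u = 163.69/3,204.98 = 5.11%.
Change = 5.11% − 6.62% = −1.51 pp.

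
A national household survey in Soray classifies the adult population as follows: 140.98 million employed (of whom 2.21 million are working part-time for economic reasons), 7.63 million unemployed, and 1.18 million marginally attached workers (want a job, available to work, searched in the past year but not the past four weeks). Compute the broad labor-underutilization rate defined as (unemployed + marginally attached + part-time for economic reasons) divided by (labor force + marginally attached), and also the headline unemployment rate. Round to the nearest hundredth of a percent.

Labor force = 140.98 + 7.63 = 148.61 million.
Numerator = 7.63 + 1.18 + 2.21 = 11.02 million.
Denominator = 148.61 + 1.18 = 149.79 million.
Broad rate = 11.02 / 149.79 = 7.36%.
Headline unemployment rate = 7.63 / 148.61 = 5.13%.

Broad underutilization rate ≈ 7.36%; headline unemployment rate ≈ 5.13%.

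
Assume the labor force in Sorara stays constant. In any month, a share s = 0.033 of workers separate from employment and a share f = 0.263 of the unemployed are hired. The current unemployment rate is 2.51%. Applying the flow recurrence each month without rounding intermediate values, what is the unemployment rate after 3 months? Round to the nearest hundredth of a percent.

Unemployment rate after three months ≈ 8.13%.

With a fixed labor force, u_{t+1} = u_t + s·(1−u_t) − f·u_t = u_t·(1−s−f) + s.
Here 1−s−f = 0.704 and s = 0.033.
u_1 = 0.025100 × 0.704 + 0.033 = 0.050670.
u_2 = 0.050670 × 0.704 + 0.033 = 0.068672.
u_3 = 0.068672 × 0.704 + 0.033 = 0.081345.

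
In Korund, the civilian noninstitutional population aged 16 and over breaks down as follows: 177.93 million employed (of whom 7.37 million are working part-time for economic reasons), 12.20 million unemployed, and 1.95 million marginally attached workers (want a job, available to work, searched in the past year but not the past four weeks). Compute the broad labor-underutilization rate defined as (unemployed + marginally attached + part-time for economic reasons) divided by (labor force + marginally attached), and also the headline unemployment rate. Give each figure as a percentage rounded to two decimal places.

Broad underutilization rate ≈ 11.20%; headline unemployment rate ≈ 6.42%.

Labor force = 177.93 + 12.20 = 190.13 million.
Numerator = 12.20 + 1.95 + 7.37 = 21.52 million.
Denominator = 190.13 + 1.95 = 192.08 million.
Broad rate = 21.52 / 192.08 = 11.20%.
Headline unemployment rate = 12.20 / 190.13 = 6.42%.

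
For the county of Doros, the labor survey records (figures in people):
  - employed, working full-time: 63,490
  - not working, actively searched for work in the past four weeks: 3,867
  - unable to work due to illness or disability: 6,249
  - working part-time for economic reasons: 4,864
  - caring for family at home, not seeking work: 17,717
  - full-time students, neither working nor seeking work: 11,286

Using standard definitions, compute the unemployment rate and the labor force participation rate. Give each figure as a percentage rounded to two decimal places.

Unemployment rate ≈ 5.35%; labor force participation rate ≈ 67.20%.

Employed = 63,490 + 4,864 = 68,354 (anyone who worked, including part-time for economic reasons, counts as employed).
Unemployed = 3,867.
Labor force = 68,354 + 3,867 = 72,221.
Not in labor force = 6,249 + 17,717 + 11,286 = 35,252 (those not working and not actively searching are outside the labor force).
Civilian working-age population = 72,221 + 35,252 = 107,473.
Unemployment rate = 3,867 / 72,221 = 5.35%.
Labor force participation rate = 72,221 / 107,473 = 67.20%.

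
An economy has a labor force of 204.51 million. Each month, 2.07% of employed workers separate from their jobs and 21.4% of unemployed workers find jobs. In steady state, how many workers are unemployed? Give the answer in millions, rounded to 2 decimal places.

Steady-state unemployment rate u* = s/(s+f) = 2.07/(2.07+21.4) = 0.088198.
Unemployed = u* × labor force = 0.088198 × 204.51 ≈ 18.04 million.

About 18.04 million are unemployed in steady state.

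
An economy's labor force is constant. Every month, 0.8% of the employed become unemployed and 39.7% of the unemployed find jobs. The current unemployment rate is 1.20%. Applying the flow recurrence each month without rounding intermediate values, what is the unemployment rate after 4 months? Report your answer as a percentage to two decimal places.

With a fixed labor force, u_{t+1} = u_t + s·(1−u_t) − f·u_t = u_t·(1−s−f) + s.
Here 1−s−f = 0.595 and s = 0.008.
u_1 = 0.012000 × 0.595 + 0.008 = 0.015140.
u_2 = 0.015140 × 0.595 + 0.008 = 0.017008.
u_3 = 0.017008 × 0.595 + 0.008 = 0.018120.
u_4 = 0.018120 × 0.595 + 0.008 = 0.018781.

Unemployment rate after four months ≈ 1.88%.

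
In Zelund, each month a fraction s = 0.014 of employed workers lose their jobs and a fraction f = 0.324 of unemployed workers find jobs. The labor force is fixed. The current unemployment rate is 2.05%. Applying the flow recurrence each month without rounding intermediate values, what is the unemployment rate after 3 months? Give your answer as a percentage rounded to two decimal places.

Unemployment rate after three months ≈ 3.54%.

With a fixed labor force, u_{t+1} = u_t + s·(1−u_t) − f·u_t = u_t·(1−s−f) + s.
Here 1−s−f = 0.662 and s = 0.014.
u_1 = 0.020500 × 0.662 + 0.014 = 0.027571.
u_2 = 0.027571 × 0.662 + 0.014 = 0.032252.
u_3 = 0.032252 × 0.662 + 0.014 = 0.035351.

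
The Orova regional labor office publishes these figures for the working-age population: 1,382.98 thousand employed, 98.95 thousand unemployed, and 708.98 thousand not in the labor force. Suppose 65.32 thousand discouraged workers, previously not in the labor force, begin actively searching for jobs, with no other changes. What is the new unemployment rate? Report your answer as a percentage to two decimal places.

New unemployment rate ≈ 10.62%.

Initially, labor force = 1,382.98 + 98.95 = 1,481.93 thousand, so u = 98.95/1,481.93 = 6.68%.
After the change, unemployed and labor force both rise by 65.32 → E = 1,382.98, U = 164.27, labor force = 1,547.25 thousand.
New unemployment rate = 164.27 / 1,547.25 = 10.62%.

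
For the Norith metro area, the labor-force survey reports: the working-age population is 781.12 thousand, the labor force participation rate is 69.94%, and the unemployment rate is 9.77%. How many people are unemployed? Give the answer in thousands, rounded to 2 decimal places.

About 53.38 thousand are unemployed.

Labor force = 0.6994 × 781.12 = 546.32 thousand.
Unemployed = 0.0977 × 546.32 ≈ 53.38 thousand.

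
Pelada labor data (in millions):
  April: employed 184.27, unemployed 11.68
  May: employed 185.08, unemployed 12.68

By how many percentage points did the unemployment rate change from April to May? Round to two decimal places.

The unemployment rate changed by +0.45 percentage points.

April: labor force = 184.27 + 11.68 = 195.95; u = 11.68/195.95 = 5.96%.
May: labor force = 185.08 + 12.68 = 197.76; u = 12.68/197.76 = 6.41%.
Change = 6.41% − 5.96% = +0.45 pp.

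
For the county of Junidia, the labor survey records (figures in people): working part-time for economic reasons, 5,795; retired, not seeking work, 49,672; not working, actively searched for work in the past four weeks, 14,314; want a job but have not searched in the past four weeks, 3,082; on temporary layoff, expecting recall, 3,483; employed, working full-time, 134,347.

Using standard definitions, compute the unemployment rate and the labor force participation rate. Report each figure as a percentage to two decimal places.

Unemployment rate ≈ 11.27%; labor force participation rate ≈ 74.96%.

Employed = 5,795 + 134,347 = 140,142 (anyone who worked, including part-time for economic reasons, counts as employed).
Unemployed = 14,314 + 3,483 = 17,797 (jobless and actively searching, or on temporary layoff).
Labor force = 140,142 + 17,797 = 157,939.
Not in labor force = 49,672 + 3,082 = 52,754 (those not working and not actively searching are outside the labor force — including those who want a job but have given up searching).
Civilian working-age population = 157,939 + 52,754 = 210,693.
Unemployment rate = 17,797 / 157,939 = 11.27%.
Labor force participation rate = 157,939 / 210,693 = 74.96%.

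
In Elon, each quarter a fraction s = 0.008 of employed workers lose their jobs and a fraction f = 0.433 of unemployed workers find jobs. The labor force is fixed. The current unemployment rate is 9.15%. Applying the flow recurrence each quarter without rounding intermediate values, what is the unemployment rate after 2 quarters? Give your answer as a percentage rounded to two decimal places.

With a fixed labor force, u_{t+1} = u_t + s·(1−u_t) − f·u_t = u_t·(1−s−f) + s.
Here 1−s−f = 0.559 and s = 0.008.
u_1 = 0.091500 × 0.559 + 0.008 = 0.059149.
u_2 = 0.059149 × 0.559 + 0.008 = 0.041064.

Unemployment rate after two quarters ≈ 4.11%.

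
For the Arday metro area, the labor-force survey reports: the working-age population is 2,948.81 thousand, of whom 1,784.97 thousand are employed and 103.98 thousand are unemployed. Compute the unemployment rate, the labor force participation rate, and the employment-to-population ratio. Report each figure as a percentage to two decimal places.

Unemployment rate ≈ 5.50%; labor force participation rate ≈ 64.06%; employment-population ratio ≈ 60.53%.

Labor force = employed + unemployed = 1,784.97 + 103.98 = 1,888.95 thousand.
Unemployment rate = 103.98 / 1,888.95 = 5.50%.
Labor force participation rate = 1,888.95 / 2,948.81 = 64.06%.
Employment-population ratio = 1,784.97 / 2,948.81 = 60.53%.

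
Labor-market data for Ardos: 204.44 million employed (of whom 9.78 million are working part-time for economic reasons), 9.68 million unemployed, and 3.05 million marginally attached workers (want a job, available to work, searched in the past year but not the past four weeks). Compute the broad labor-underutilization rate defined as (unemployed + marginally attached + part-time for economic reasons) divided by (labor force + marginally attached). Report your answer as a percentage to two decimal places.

Labor force = 204.44 + 9.68 = 214.12 million.
Numerator = 9.68 + 3.05 + 9.78 = 22.51 million.
Denominator = 214.12 + 3.05 = 217.17 million.
Broad rate = 22.51 / 217.17 = 10.37%.

Broad underutilization rate ≈ 10.37%.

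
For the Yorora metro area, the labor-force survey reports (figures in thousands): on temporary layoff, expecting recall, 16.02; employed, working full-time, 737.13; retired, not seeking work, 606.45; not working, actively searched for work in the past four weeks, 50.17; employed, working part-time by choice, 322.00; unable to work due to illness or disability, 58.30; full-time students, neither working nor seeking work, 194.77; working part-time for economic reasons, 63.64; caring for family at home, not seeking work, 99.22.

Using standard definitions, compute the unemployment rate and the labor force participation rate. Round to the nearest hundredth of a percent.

Employed = 737.13 + 322.00 + 63.64 = 1,122.77 thousand (anyone who worked, including part-time for economic reasons, counts as employed).
Unemployed = 16.02 + 50.17 = 66.19 thousand (jobless and actively searching, or on temporary layoff).
Labor force = 1,122.77 + 66.19 = 1,188.96 thousand.
Not in labor force = 606.45 + 58.30 + 194.77 + 99.22 = 958.74 thousand (those not working and not actively searching are outside the labor force).
Civilian working-age population = 1,188.96 + 958.74 = 2,147.70 thousand.
Unemployment rate = 66.19 / 1,188.96 = 5.57%.
Labor force participation rate = 1,188.96 / 2,147.70 = 55.36%.

Unemployment rate ≈ 5.57%; labor force participation rate ≈ 55.36%.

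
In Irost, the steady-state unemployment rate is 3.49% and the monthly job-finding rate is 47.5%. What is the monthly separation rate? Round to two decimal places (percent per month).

Separation rate ≈ 1.72% per month.

From u* = s/(s+f): s = u·f/(1−u).
s = 0.0349 × 47.5 / (1 − 0.0349) = 1.6578 / 0.9651 ≈ 1.72% per month.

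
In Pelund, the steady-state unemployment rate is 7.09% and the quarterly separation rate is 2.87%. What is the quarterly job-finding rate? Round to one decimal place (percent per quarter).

From u* = s/(s+f): f = s·(1−u)/u.
f = 2.87 × (1 − 0.0709) / 0.0709 = 2.6665 / 0.0709 ≈ 37.6% per quarter.

Job-finding rate ≈ 37.6% per quarter.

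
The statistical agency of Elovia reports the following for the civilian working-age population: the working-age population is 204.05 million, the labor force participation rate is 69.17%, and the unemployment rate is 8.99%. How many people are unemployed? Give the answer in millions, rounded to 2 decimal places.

Labor force = 0.6917 × 204.05 = 141.14 million.
Unemployed = 0.0899 × 141.14 ≈ 12.69 million.

About 12.69 million are unemployed.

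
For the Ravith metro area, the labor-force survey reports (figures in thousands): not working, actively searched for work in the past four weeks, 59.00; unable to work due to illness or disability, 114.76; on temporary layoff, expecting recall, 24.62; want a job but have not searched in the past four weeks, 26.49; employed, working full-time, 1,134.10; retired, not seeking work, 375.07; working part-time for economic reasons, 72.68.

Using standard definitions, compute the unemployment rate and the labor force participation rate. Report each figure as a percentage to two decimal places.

Employed = 1,134.10 + 72.68 = 1,206.78 thousand (anyone who worked, including part-time for economic reasons, counts as employed).
Unemployed = 59.00 + 24.62 = 83.62 thousand (jobless and actively searching, or on temporary layoff).
Labor force = 1,206.78 + 83.62 = 1,290.40 thousand.
Not in labor force = 114.76 + 26.49 + 375.07 = 516.32 thousand (those not working and not actively searching are outside the labor force — including those who want a job but have given up searching).
Civilian working-age population = 1,290.40 + 516.32 = 1,806.72 thousand.
Unemployment rate = 83.62 / 1,290.40 = 6.48%.
Labor force participation rate = 1,290.40 / 1,806.72 = 71.42%.

Unemployment rate ≈ 6.48%; labor force participation rate ≈ 71.42%.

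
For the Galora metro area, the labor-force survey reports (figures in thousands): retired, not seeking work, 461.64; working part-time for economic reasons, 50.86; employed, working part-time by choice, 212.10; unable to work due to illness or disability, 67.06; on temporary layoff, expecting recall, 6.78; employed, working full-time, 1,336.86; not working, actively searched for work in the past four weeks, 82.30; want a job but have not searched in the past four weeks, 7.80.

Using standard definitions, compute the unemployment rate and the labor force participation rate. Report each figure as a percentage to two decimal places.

Employed = 50.86 + 212.10 + 1,336.86 = 1,599.82 thousand (anyone who worked, including part-time for economic reasons, counts as employed).
Unemployed = 6.78 + 82.30 = 89.08 thousand (jobless and actively searching, or on temporary layoff).
Labor force = 1,599.82 + 89.08 = 1,688.90 thousand.
Not in labor force = 461.64 + 67.06 + 7.80 = 536.50 thousand (those not working and not actively searching are outside the labor force — including those who want a job but have given up searching).
Civilian working-age population = 1,688.90 + 536.50 = 2,225.40 thousand.
Unemployment rate = 89.08 / 1,688.90 = 5.27%.
Labor force participation rate = 1,688.90 / 2,225.40 = 75.89%.

Unemployment rate ≈ 5.27%; labor force participation rate ≈ 75.89%.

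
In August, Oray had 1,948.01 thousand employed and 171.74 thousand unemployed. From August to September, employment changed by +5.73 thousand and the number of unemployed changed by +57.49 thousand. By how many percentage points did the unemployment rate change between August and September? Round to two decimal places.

The unemployment rate changed by +2.40 percentage points.

August: labor force = 1,948.01 + 171.74 = 2,119.75; u = 171.74/2,119.75 = 8.10%.
September: labor force = 1,953.74 + 229.23 = 2,182.97; u = 229.23/2,182.97 = 10.50%.
Change = 10.50% − 8.10% = +2.40 pp.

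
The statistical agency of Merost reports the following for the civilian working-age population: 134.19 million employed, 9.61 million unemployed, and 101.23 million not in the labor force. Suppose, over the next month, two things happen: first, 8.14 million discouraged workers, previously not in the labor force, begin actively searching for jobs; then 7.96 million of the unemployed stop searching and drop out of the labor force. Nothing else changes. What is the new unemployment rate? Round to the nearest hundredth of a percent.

New unemployment rate ≈ 6.80%.

Initially, labor force = 134.19 + 9.61 = 143.80 million, so u = 9.61/143.80 = 6.68%.
After the first change, unemployed and labor force both rise by 8.14 → E = 134.19, U = 17.75, labor force = 151.94 million.
After the second change, unemployed and labor force both fall by 7.96 → E = 134.19, U = 9.79, labor force = 143.98 million.
New unemployment rate = 9.79 / 143.98 = 6.80%.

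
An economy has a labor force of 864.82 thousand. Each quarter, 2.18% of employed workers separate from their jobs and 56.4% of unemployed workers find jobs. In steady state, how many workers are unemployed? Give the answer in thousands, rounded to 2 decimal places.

About 32.18 thousand are unemployed in steady state.

Steady-state unemployment rate u* = s/(s+f) = 2.18/(2.18+56.4) = 0.037214.
Unemployed = u* × labor force = 0.037214 × 864.82 ≈ 32.18 thousand.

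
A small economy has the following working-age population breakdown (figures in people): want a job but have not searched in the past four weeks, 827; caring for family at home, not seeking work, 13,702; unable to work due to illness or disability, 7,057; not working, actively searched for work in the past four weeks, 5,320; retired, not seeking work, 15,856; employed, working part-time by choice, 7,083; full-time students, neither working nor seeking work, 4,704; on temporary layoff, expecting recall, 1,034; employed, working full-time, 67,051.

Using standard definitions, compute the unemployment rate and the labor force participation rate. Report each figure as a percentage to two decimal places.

Employed = 7,083 + 67,051 = 74,134.
Unemployed = 5,320 + 1,034 = 6,354 (jobless and actively searching, or on temporary layoff).
Labor force = 74,134 + 6,354 = 80,488.
Not in labor force = 827 + 13,702 + 7,057 + 15,856 + 4,704 = 42,146 (those not working and not actively searching are outside the labor force — including those who want a job but have given up searching).
Civilian working-age population = 80,488 + 42,146 = 122,634.
Unemployment rate = 6,354 / 80,488 = 7.89%.
Labor force participation rate = 80,488 / 122,634 = 65.63%.

Unemployment rate ≈ 7.89%; labor force participation rate ≈ 65.63%.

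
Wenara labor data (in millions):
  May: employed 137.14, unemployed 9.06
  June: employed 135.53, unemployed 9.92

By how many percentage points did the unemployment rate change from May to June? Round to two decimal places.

May: labor force = 137.14 + 9.06 = 146.20; u = 9.06/146.20 = 6.20%.
June: labor force = 135.53 + 9.92 = 145.45; u = 9.92/145.45 = 6.82%.
Change = 6.82% − 6.20% = +0.62 pp.

The unemployment rate changed by +0.62 percentage points.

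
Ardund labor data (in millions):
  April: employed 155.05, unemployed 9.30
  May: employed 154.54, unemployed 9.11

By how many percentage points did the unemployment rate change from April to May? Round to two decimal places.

April: labor force = 155.05 + 9.30 = 164.35; u = 9.30/164.35 = 5.66%.
May: labor force = 154.54 + 9.11 = 163.65; u = 9.11/163.65 = 5.57%.
Change = 5.57% − 5.66% = −0.09 pp.

The unemployment rate changed by −0.09 percentage points.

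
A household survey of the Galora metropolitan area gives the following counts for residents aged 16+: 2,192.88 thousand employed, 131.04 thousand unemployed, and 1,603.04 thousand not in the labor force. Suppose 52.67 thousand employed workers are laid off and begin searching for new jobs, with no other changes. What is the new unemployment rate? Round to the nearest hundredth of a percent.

Initially, labor force = 2,192.88 + 131.04 = 2,323.92 thousand, so u = 131.04/2,323.92 = 5.64%.
After the change, employed falls and unemployed rises by 52.67; labor force unchanged → E = 2,140.21, U = 183.71, labor force = 2,323.92 thousand.
New unemployment rate = 183.71 / 2,323.92 = 7.91%.

New unemployment rate ≈ 7.91%.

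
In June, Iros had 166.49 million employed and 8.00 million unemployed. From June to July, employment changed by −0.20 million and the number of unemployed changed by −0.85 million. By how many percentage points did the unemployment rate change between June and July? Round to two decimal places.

June: labor force = 166.49 + 8.00 = 174.49; u = 8.00/174.49 = 4.58%.
July: labor force = 166.29 + 7.15 = 173.44; u = 7.15/173.44 = 4.12%.
Change = 4.12% − 4.58% = −0.46 pp.

The unemployment rate changed by −0.46 percentage points.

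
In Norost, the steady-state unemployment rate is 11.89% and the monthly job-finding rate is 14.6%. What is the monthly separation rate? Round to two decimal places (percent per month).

From u* = s/(s+f): s = u·f/(1−u).
s = 0.1189 × 14.6 / (1 − 0.1189) = 1.7359 / 0.8811 ≈ 1.97% per month.

Separation rate ≈ 1.97% per month.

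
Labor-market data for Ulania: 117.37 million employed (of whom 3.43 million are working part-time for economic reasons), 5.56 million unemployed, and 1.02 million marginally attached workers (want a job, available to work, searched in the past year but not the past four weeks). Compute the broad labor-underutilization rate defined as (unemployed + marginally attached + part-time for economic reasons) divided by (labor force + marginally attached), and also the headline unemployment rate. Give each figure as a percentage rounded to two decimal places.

Labor force = 117.37 + 5.56 = 122.93 million.
Numerator = 5.56 + 1.02 + 3.43 = 10.01 million.
Denominator = 122.93 + 1.02 = 123.95 million.
Broad rate = 10.01 / 123.95 = 8.08%.
Headline unemployment rate = 5.56 / 122.93 = 4.52%.

Broad underutilization rate ≈ 8.08%; headline unemployment rate ≈ 4.52%.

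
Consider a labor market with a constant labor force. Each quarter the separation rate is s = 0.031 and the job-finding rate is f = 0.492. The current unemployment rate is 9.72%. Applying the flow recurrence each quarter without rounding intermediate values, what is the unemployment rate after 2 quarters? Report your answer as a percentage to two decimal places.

With a fixed labor force, u_{t+1} = u_t + s·(1−u_t) − f·u_t = u_t·(1−s−f) + s.
Here 1−s−f = 0.477 and s = 0.031.
u_1 = 0.097200 × 0.477 + 0.031 = 0.077364.
u_2 = 0.077364 × 0.477 + 0.031 = 0.067903.

Unemployment rate after two quarters ≈ 6.79%.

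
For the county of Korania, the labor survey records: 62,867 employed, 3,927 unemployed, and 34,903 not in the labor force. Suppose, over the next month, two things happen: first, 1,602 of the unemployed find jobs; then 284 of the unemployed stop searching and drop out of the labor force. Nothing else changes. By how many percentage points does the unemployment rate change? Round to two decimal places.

The unemployment rate changes by −2.81 percentage points.

Initially, labor force = 62,867 + 3,927 = 66,794, so u = 3,927/66,794 = 5.88%.
After the first change, unemployed falls and employed rises by 1,602; labor force unchanged → E = 64,469, U = 2,325, labor force = 66,794.
After the second change, unemployed and labor force both fall by 284 → E = 64,469, U = 2,041, labor force = 66,510.
New unemployment rate = 2,041 / 66,510 = 3.07%.
Change = 3.07% − 5.88% = −2.81 percentage points.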